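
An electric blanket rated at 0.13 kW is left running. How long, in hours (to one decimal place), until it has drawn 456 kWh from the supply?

Hours = 456 kWh ÷ 0.13 kW = 3507.7 h

3507.7 h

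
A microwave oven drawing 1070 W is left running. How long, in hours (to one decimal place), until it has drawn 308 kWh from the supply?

287.9 h

Hours = 308 kWh ÷ 1.07 kW = 287.9 h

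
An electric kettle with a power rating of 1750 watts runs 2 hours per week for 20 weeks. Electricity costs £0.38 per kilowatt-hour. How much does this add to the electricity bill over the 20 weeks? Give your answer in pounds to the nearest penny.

£26.60

Runtime = 2 h/week × 20 weeks = 40 h
Energy = 1.75 kW × 40 h = 70 kWh
Cost = 70 kWh × £0.38/kWh = £26.60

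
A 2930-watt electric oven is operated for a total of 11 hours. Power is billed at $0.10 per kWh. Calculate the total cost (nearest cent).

$3.22

Energy = 2.93 kW × 11 h = 32.23 kWh
Cost = 32.23 kWh × $0.10/kWh = $3.22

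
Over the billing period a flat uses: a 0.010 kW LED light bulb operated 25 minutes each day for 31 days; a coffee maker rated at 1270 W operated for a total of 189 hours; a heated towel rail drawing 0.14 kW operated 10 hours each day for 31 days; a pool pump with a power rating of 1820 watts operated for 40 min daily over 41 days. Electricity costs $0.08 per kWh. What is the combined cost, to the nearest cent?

LED light bulb: Runtime = 25 min × 31 = 775 min = 12.916666… h
LED light bulb: 0.01 kW × 12.916666… h = 0.129166… kWh
coffee maker: 1.27 kW × 189 h = 240.03 kWh
heated towel rail: Runtime = 10 h/day × 31 days = 310 h
heated towel rail: 0.14 kW × 310 h = 43.4 kWh
pool pump: Runtime = 40 min × 41 = 1640 min = 27.333333… h
pool pump: 1.82 kW × 27.333333… h = 49.746666… kWh
Total energy = 333.305833… kWh
Cost = 333.305833… × $0.08 = $26.66

$26.66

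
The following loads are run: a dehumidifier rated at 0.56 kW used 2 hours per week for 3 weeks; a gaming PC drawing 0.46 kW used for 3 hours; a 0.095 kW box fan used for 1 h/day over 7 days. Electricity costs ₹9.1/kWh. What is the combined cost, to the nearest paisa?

₹49.19

dehumidifier: Runtime = 2 h/week × 3 weeks = 6 h
dehumidifier: 0.56 kW × 6 h = 3.36 kWh
gaming PC: 0.46 kW × 3 h = 1.38 kWh
box fan: Runtime = 1 h/day × 7 days = 7 h
box fan: 0.095 kW × 7 h = 0.665 kWh
Total energy = 5.405 kWh
Cost = 5.405 × ₹9.1 = ₹49.19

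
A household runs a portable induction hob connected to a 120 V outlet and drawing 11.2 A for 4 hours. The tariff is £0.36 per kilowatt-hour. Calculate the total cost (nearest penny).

£1.94

Power = 11.2 A × 120 V = 1344 W = 1.344 kW
Energy = 1.344 kW × 4 h = 5.376 kWh
Cost = 5.376 kWh × £0.36/kWh = £1.94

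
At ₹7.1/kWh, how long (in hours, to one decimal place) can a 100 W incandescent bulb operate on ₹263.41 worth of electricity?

371.0 h

Energy available = ₹263.41 ÷ ₹7.1/kWh = 37.1 kWh
Hours = 37.1 kWh ÷ 0.1 kW = 371.0 h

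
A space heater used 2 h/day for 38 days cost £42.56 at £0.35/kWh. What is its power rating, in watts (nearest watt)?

1600 W

Energy = £42.56 ÷ £0.35/kWh = 121.6 kWh
Runtime = 2 h/day × 38 days = 76 h
Power = 121.6 kWh ÷ 76 h = 1.6 kW = 1600 W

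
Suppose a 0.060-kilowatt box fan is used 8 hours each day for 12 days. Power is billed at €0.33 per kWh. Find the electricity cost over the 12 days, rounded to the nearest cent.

€1.90

Runtime = 8 h/day × 12 days = 96 h
Energy = 0.06 kW × 96 h = 5.76 kWh
Cost = 5.76 kWh × €0.33/kWh = €1.90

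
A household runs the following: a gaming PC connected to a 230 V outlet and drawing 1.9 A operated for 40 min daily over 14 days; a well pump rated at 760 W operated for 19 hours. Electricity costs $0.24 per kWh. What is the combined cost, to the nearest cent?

$4.44

gaming PC: Power = 1.9 A × 230 V = 437 W = 0.437 kW
gaming PC: Runtime = 40 min × 14 = 560 min = 9.333333… h
gaming PC: 0.437 kW × 9.333333… h = 4.078666… kWh
well pump: 0.76 kW × 19 h = 14.44 kWh
Total energy = 18.518666… kWh
Cost = 18.518666… × $0.24 = $4.44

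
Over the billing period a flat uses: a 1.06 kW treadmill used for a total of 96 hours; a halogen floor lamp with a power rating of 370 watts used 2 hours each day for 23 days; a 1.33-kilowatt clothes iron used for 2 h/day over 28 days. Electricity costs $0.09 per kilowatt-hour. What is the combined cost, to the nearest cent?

treadmill: 1.06 kW × 96 h = 101.76 kWh
halogen floor lamp: Runtime = 2 h/day × 23 days = 46 h
halogen floor lamp: 0.37 kW × 46 h = 17.02 kWh
clothes iron: Runtime = 2 h/day × 28 days = 56 h
clothes iron: 1.33 kW × 56 h = 74.48 kWh
Total energy = 193.26 kWh
Cost = 193.26 × $0.09 = $17.39

$17.39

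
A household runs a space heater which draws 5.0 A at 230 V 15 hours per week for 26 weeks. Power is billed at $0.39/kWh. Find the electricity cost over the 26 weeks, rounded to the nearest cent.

$174.92

Power = 5.0 A × 230 V = 1150 W = 1.15 kW
Runtime = 15 h/week × 26 weeks = 390 h
Energy = 1.15 kW × 390 h = 448.5 kWh
Cost = 448.5 kWh × $0.39/kWh = $174.92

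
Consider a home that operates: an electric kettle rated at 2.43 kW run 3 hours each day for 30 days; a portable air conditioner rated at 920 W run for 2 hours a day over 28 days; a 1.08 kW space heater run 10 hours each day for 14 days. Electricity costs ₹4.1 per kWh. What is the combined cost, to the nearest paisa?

electric kettle: Runtime = 3 h/day × 30 days = 90 h
electric kettle: 2.43 kW × 90 h = 218.7 kWh
portable air conditioner: Runtime = 2 h/day × 28 days = 56 h
portable air conditioner: 0.92 kW × 56 h = 51.52 kWh
space heater: Runtime = 10 h/day × 14 days = 140 h
space heater: 1.08 kW × 140 h = 151.2 kWh
Total energy = 421.42 kWh
Cost = 421.42 × ₹4.1 = ₹1727.82

₹1727.82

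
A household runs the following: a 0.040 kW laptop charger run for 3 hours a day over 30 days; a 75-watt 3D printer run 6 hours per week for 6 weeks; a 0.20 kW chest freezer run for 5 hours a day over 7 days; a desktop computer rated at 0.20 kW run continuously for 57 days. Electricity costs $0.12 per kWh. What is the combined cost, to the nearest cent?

laptop charger: Runtime = 3 h/day × 30 days = 90 h
laptop charger: 0.04 kW × 90 h = 3.6 kWh
3D printer: Runtime = 6 h/week × 6 weeks = 36 h
3D printer: 0.075 kW × 36 h = 2.7 kWh
chest freezer: Runtime = 5 h/day × 7 days = 35 h
chest freezer: 0.2 kW × 35 h = 7 kWh
desktop computer: Runtime = 24 h × 57 = 1368 h
desktop computer: 0.2 kW × 1368 h = 273.6 kWh
Total energy = 286.9 kWh
Cost = 286.9 × $0.12 = $34.43

$34.43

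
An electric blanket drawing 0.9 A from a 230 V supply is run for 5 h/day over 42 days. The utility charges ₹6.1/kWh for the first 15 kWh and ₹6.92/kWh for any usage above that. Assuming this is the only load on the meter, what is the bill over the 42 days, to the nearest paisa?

Power = 0.9 A × 230 V = 207 W = 0.207 kW
Runtime = 5 h/day × 42 days = 210 h
Energy = 0.207 kW × 210 h = 43.47 kWh
Tier 1 (0–15 kWh): 15 × ₹6.1 = ₹91.5
Above 15 kWh: 28.47 × ₹6.92 = ₹197.0124
Bill = ₹288.51

₹288.51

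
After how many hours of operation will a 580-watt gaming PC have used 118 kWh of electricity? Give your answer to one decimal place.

203.4 h

Hours = 118 kWh ÷ 0.58 kW = 203.4 h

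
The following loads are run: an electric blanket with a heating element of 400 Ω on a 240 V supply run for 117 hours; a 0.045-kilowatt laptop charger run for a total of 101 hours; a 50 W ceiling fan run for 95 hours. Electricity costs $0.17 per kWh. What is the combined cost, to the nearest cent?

$4.44

electric blanket: Power = V²/R = 240²/400 = 144 W = 0.144 kW
electric blanket: 0.144 kW × 117 h = 16.848 kWh
laptop charger: 0.045 kW × 101 h = 4.545 kWh
ceiling fan: 0.05 kW × 95 h = 4.75 kWh
Total energy = 26.143 kWh
Cost = 26.143 × $0.17 = $4.44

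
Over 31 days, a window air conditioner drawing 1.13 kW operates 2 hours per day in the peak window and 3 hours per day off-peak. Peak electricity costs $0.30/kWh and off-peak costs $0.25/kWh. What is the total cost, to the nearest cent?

Peak energy = 1.13 kW × 2 h × 31 = 70.06 kWh
Off-peak energy = 1.13 kW × 3 h × 31 = 105.09 kWh
Cost = 70.06 × $0.30 + 105.09 × $0.25 = $21.018 + $26.2725 = $47.29

$47.29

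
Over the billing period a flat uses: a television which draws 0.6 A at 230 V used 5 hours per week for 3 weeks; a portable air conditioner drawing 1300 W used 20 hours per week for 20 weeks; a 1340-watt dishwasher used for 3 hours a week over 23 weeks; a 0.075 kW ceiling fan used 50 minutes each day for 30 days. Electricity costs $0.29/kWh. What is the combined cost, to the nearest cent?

television: Power = 0.6 A × 230 V = 138 W = 0.138 kW
television: Runtime = 5 h/week × 3 weeks = 15 h
television: 0.138 kW × 15 h = 2.07 kWh
portable air conditioner: Runtime = 20 h/week × 20 weeks = 400 h
portable air conditioner: 1.3 kW × 400 h = 520 kWh
dishwasher: Runtime = 3 h/week × 23 weeks = 69 h
dishwasher: 1.34 kW × 69 h = 92.46 kWh
ceiling fan: Runtime = 50 min × 30 = 1500 min = 25 h
ceiling fan: 0.075 kW × 25 h = 1.875 kWh
Total energy = 616.405 kWh
Cost = 616.405 × $0.29 = $178.76

$178.76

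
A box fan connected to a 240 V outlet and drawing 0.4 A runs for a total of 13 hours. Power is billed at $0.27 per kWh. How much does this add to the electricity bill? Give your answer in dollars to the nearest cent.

$0.34

Power = 0.4 A × 240 V = 96 W = 0.096 kW
Energy = 0.096 kW × 13 h = 1.248 kWh
Cost = 1.248 kWh × $0.27/kWh = $0.34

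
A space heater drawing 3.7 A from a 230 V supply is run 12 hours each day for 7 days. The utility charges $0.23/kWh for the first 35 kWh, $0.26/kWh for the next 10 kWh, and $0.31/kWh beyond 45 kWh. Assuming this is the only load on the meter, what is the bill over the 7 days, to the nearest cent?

$18.86

Power = 3.7 A × 230 V = 851 W = 0.851 kW
Runtime = 12 h/day × 7 days = 84 h
Energy = 0.851 kW × 84 h = 71.484 kWh
Tier 1 (0–35 kWh): 35 × $0.23 = $8.05
Tier 2 (35–45 kWh): 10 × $0.26 = $2.6
Above 45 kWh: 26.484 × $0.31 = $8.21004
Bill = $18.86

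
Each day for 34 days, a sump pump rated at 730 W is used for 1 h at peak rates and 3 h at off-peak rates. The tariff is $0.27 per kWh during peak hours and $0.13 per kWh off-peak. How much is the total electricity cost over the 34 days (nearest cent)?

$16.38

Peak energy = 0.73 kW × 1 h × 34 = 24.82 kWh
Off-peak energy = 0.73 kW × 3 h × 34 = 74.46 kWh
Cost = 24.82 × $0.27 + 74.46 × $0.13 = $6.7014 + $9.6798 = $16.38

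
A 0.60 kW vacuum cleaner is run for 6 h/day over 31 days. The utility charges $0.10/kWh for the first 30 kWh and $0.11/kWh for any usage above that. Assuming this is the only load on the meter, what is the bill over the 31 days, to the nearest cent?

$11.98

Runtime = 6 h/day × 31 days = 186 h
Energy = 0.6 kW × 186 h = 111.6 kWh
Tier 1 (0–30 kWh): 30 × $0.10 = $3
Above 30 kWh: 81.6 × $0.11 = $8.976
Bill = $11.98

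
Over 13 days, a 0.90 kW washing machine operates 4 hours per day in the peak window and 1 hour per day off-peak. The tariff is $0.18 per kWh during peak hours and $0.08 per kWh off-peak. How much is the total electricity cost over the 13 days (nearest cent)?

Peak energy = 0.9 kW × 4 h × 13 = 46.8 kWh
Off-peak energy = 0.9 kW × 1 h × 13 = 11.7 kWh
Cost = 46.8 × $0.18 + 11.7 × $0.08 = $8.424 + $0.936 = $9.36

$9.36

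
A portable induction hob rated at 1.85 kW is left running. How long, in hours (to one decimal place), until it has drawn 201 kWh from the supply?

108.6 h

Hours = 201 kWh ÷ 1.85 kW = 108.6 h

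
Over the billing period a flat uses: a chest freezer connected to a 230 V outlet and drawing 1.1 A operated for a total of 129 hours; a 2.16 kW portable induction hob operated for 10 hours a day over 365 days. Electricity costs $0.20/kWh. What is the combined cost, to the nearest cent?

$1583.33

chest freezer: Power = 1.1 A × 230 V = 253 W = 0.253 kW
chest freezer: 0.253 kW × 129 h = 32.637 kWh
portable induction hob: Runtime = 10 h/day × 365 days = 3650 h
portable induction hob: 2.16 kW × 3650 h = 7884 kWh
Total energy = 7916.637 kWh
Cost = 7916.637 × $0.20 = $1583.33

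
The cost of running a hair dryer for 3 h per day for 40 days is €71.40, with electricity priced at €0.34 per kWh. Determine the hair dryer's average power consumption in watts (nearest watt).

1750 W

Energy = €71.40 ÷ €0.34/kWh = 210 kWh
Runtime = 3 h/day × 40 days = 120 h
Power = 210 kWh ÷ 120 h = 1.75 kW = 1750 W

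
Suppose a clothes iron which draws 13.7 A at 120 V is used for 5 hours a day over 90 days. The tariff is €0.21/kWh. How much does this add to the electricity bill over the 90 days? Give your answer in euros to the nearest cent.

Power = 13.7 A × 120 V = 1644 W = 1.644 kW
Runtime = 5 h/day × 90 days = 450 h
Energy = 1.644 kW × 450 h = 739.8 kWh
Cost = 739.8 kWh × €0.21/kWh = €155.36

€155.36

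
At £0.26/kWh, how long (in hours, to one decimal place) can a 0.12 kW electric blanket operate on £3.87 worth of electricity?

124.0 h

Energy available = £3.87 ÷ £0.26/kWh = 14.8846 kWh
Hours = 14.8846 kWh ÷ 0.12 kW = 124.0 h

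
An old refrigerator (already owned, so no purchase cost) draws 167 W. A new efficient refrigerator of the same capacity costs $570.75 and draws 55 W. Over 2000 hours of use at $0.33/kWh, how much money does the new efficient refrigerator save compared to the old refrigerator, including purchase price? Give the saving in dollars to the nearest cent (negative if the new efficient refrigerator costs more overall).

-$496.83

old refrigerator: $0.00 + (167/1000) kW × 2000 h × $0.33 = $0.00 + $110.22 = $110.22
new efficient refrigerator: $570.75 + (55/1000) kW × 2000 h × $0.33 = $570.75 + $36.3 = $607.05
Saving = $110.22 − $607.05 = −$496.83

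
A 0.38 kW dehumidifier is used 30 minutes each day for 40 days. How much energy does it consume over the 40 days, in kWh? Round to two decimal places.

Runtime = 30 min × 40 = 1200 min = 20 h
Energy = 0.38 kW × 20 h = 7.6 kWh

7.60 kWh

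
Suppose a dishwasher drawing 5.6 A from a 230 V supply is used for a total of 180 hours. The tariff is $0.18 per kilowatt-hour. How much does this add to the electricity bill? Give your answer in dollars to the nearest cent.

Power = 5.6 A × 230 V = 1288 W = 1.288 kW
Energy = 1.288 kW × 180 h = 231.84 kWh
Cost = 231.84 kWh × $0.18/kWh = $41.73

$41.73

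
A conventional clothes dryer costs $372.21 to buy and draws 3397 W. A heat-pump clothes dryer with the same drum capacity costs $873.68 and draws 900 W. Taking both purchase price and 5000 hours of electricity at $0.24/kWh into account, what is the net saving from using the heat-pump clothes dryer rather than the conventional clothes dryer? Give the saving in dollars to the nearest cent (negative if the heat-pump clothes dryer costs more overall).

conventional clothes dryer: $372.21 + (3397/1000) kW × 5000 h × $0.24 = $372.21 + $4076.4 = $4448.61
heat-pump clothes dryer: $873.68 + (900/1000) kW × 5000 h × $0.24 = $873.68 + $1080 = $1953.68
Saving = $4448.61 − $1953.68 = $2494.93

$2494.93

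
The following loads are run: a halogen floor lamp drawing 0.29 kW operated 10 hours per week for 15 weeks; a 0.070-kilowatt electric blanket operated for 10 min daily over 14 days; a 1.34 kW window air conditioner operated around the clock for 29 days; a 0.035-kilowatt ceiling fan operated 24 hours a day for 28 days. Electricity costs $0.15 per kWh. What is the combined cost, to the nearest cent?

$149.97

halogen floor lamp: Runtime = 10 h/week × 15 weeks = 150 h
halogen floor lamp: 0.29 kW × 150 h = 43.5 kWh
electric blanket: Runtime = 10 min × 14 = 140 min = 2.333333… h
electric blanket: 0.07 kW × 2.333333… h = 0.163333… kWh
window air conditioner: Runtime = 24 h × 29 = 696 h
window air conditioner: 1.34 kW × 696 h = 932.64 kWh
ceiling fan: Runtime = 24 h × 28 = 672 h
ceiling fan: 0.035 kW × 672 h = 23.52 kWh
Total energy = 999.823333… kWh
Cost = 999.823333… × $0.15 = $149.97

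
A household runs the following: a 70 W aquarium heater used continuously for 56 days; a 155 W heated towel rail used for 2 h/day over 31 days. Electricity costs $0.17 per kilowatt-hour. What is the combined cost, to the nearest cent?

aquarium heater: Runtime = 24 h × 56 = 1344 h
aquarium heater: 0.07 kW × 1344 h = 94.08 kWh
heated towel rail: Runtime = 2 h/day × 31 days = 62 h
heated towel rail: 0.155 kW × 62 h = 9.61 kWh
Total energy = 103.69 kWh
Cost = 103.69 × $0.17 = $17.63

$17.63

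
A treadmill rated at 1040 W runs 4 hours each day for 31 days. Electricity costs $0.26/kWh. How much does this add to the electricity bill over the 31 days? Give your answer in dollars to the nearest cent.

Runtime = 4 h/day × 31 days = 124 h
Energy = 1.04 kW × 124 h = 128.96 kWh
Cost = 128.96 kWh × $0.26/kWh = $33.53

$33.53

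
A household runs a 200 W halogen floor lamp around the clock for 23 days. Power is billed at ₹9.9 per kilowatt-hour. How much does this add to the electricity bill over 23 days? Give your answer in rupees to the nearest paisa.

Runtime = 24 h × 23 = 552 h
Energy = 0.2 kW × 552 h = 110.4 kWh
Cost = 110.4 kWh × ₹9.9/kWh = ₹1092.96

₹1092.96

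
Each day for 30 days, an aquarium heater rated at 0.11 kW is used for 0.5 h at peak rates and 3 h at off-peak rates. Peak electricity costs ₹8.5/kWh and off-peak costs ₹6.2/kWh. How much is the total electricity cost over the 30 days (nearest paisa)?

₹75.41

Peak energy = 0.11 kW × 0.5 h × 30 = 1.65 kWh
Off-peak energy = 0.11 kW × 3 h × 30 = 9.9 kWh
Cost = 1.65 × ₹8.5 + 9.9 × ₹6.2 = ₹14.025 + ₹61.38 = ₹75.41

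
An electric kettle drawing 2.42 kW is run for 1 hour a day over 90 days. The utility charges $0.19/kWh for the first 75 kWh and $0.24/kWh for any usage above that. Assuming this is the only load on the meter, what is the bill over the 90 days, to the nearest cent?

$48.52

Runtime = 1 h/day × 90 days = 90 h
Energy = 2.42 kW × 90 h = 217.8 kWh
Tier 1 (0–75 kWh): 75 × $0.19 = $14.25
Above 75 kWh: 142.8 × $0.24 = $34.272
Bill = $48.52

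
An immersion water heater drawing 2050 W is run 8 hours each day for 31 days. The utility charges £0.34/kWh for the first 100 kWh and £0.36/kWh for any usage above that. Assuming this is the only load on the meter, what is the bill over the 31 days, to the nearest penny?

£181.02

Runtime = 8 h/day × 31 days = 248 h
Energy = 2.05 kW × 248 h = 508.4 kWh
Tier 1 (0–100 kWh): 100 × £0.34 = £34
Above 100 kWh: 408.4 × £0.36 = £147.024
Bill = £181.02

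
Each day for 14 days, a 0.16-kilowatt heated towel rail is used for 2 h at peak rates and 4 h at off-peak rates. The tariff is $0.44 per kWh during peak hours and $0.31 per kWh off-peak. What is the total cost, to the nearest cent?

Peak energy = 0.16 kW × 2 h × 14 = 4.48 kWh
Off-peak energy = 0.16 kW × 4 h × 14 = 8.96 kWh
Cost = 4.48 × $0.44 + 8.96 × $0.31 = $1.9712 + $2.7776 = $4.75

$4.75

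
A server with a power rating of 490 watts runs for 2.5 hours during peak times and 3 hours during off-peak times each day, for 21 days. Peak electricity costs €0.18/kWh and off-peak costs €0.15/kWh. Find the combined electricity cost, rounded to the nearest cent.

Peak energy = 0.49 kW × 2.5 h × 21 = 25.725 kWh
Off-peak energy = 0.49 kW × 3 h × 21 = 30.87 kWh
Cost = 25.725 × €0.18 + 30.87 × €0.15 = €4.6305 + €4.6305 = €9.26

€9.26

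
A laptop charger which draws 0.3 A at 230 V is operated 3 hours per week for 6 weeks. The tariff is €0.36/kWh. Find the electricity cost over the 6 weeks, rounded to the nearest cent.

€0.45

Power = 0.3 A × 230 V = 69 W = 0.069 kW
Runtime = 3 h/week × 6 weeks = 18 h
Energy = 0.069 kW × 18 h = 1.242 kWh
Cost = 1.242 kWh × €0.36/kWh = €0.45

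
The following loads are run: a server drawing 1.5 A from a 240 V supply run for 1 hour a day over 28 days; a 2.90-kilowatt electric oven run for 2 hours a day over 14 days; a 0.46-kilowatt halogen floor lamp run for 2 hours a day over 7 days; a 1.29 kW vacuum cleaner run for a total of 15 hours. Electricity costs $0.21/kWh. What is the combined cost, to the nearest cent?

server: Power = 1.5 A × 240 V = 360 W = 0.36 kW
server: Runtime = 1 h/day × 28 days = 28 h
server: 0.36 kW × 28 h = 10.08 kWh
electric oven: Runtime = 2 h/day × 14 days = 28 h
electric oven: 2.9 kW × 28 h = 81.2 kWh
halogen floor lamp: Runtime = 2 h/day × 7 days = 14 h
halogen floor lamp: 0.46 kW × 14 h = 6.44 kWh
vacuum cleaner: 1.29 kW × 15 h = 19.35 kWh
Total energy = 117.07 kWh
Cost = 117.07 × $0.21 = $24.58

$24.58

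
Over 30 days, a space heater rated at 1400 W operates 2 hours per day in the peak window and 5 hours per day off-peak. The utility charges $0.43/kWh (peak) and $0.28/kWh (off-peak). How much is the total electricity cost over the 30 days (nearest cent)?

Peak energy = 1.4 kW × 2 h × 30 = 84 kWh
Off-peak energy = 1.4 kW × 5 h × 30 = 210 kWh
Cost = 84 × $0.43 + 210 × $0.28 = $36.12 + $58.8 = $94.92

$94.92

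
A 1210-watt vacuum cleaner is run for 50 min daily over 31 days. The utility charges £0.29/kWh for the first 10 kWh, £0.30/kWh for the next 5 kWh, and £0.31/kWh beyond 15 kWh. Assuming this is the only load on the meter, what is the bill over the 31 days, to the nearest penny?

£9.44

Runtime = 50 min × 31 = 1550 min = 25.833333… h
Energy = 1.21 kW × 25.833333… h = 31.258333… kWh
Tier 1 (0–10 kWh): 10 × £0.29 = £2.9
Tier 2 (10–15 kWh): 5 × £0.30 = £1.5
Above 15 kWh: 16.258333… × £0.31 = £5.040083…
Bill = £9.44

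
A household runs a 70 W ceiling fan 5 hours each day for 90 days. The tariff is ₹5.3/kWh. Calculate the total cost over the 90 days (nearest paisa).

Runtime = 5 h/day × 90 days = 450 h
Energy = 0.07 kW × 450 h = 31.5 kWh
Cost = 31.5 kWh × ₹5.3/kWh = ₹166.95

₹166.95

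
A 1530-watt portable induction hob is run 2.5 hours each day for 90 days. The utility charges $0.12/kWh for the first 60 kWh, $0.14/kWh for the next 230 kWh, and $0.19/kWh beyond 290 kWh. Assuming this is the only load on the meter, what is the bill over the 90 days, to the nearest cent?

$49.71

Runtime = 2.5 h/day × 90 days = 225 h
Energy = 1.53 kW × 225 h = 344.25 kWh
Tier 1 (0–60 kWh): 60 × $0.12 = $7.2
Tier 2 (60–290 kWh): 230 × $0.14 = $32.2
Above 290 kWh: 54.25 × $0.19 = $10.3075
Bill = $49.71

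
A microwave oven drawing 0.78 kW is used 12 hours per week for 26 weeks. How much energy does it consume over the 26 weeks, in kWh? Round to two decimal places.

243.36 kWh

Runtime = 12 h/week × 26 weeks = 312 h
Energy = 0.78 kW × 312 h = 243.36 kWh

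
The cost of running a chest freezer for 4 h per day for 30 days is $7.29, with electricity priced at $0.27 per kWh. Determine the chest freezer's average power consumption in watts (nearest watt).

225 W

Energy = $7.29 ÷ $0.27/kWh = 27 kWh
Runtime = 4 h/day × 30 days = 120 h
Power = 27 kWh ÷ 120 h = 0.225 kW = 225 W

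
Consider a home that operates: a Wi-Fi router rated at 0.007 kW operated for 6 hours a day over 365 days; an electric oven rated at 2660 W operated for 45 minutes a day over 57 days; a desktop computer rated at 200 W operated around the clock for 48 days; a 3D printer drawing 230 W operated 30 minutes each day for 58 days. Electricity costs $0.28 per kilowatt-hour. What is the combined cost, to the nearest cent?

Wi-Fi router: Runtime = 6 h/day × 365 days = 2190 h
Wi-Fi router: 0.007 kW × 2190 h = 15.33 kWh
electric oven: Runtime = 45 min × 57 = 2565 min = 42.75 h
electric oven: 2.66 kW × 42.75 h = 113.715 kWh
desktop computer: Runtime = 24 h × 48 = 1152 h
desktop computer: 0.2 kW × 1152 h = 230.4 kWh
3D printer: Runtime = 30 min × 58 = 1740 min = 29 h
3D printer: 0.23 kW × 29 h = 6.67 kWh
Total energy = 366.115 kWh
Cost = 366.115 × $0.28 = $102.51

$102.51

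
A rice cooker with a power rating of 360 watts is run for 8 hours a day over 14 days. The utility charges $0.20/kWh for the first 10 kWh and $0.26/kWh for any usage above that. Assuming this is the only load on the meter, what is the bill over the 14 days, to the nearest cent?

$9.88

Runtime = 8 h/day × 14 days = 112 h
Energy = 0.36 kW × 112 h = 40.32 kWh
Tier 1 (0–10 kWh): 10 × $0.20 = $2
Above 10 kWh: 30.32 × $0.26 = $7.8832
Bill = $9.88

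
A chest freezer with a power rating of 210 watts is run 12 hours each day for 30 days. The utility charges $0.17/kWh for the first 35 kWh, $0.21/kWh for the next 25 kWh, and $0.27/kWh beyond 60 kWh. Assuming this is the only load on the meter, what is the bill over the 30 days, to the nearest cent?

$15.41

Runtime = 12 h/day × 30 days = 360 h
Energy = 0.21 kW × 360 h = 75.6 kWh
Tier 1 (0–35 kWh): 35 × $0.17 = $5.95
Tier 2 (35–60 kWh): 25 × $0.21 = $5.25
Above 60 kWh: 15.6 × $0.27 = $4.212
Bill = $15.41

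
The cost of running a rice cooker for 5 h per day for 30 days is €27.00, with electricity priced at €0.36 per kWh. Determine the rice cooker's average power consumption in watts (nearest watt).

500 W

Energy = €27.00 ÷ €0.36/kWh = 75 kWh
Runtime = 5 h/day × 30 days = 150 h
Power = 75 kWh ÷ 150 h = 0.5 kW = 500 W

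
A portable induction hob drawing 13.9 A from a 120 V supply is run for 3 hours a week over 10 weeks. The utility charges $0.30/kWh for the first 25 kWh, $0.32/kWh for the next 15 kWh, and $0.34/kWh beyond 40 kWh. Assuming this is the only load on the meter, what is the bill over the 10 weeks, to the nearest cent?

$15.71

Power = 13.9 A × 120 V = 1668 W = 1.668 kW
Runtime = 3 h/week × 10 weeks = 30 h
Energy = 1.668 kW × 30 h = 50.04 kWh
Tier 1 (0–25 kWh): 25 × $0.30 = $7.5
Tier 2 (25–40 kWh): 15 × $0.32 = $4.8
Above 40 kWh: 10.04 × $0.34 = $3.4136
Bill = $15.71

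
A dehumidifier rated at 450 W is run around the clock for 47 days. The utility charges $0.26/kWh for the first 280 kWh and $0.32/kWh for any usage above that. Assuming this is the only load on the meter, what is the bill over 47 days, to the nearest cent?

$145.63

Runtime = 24 h × 47 = 1128 h
Energy = 0.45 kW × 1128 h = 507.6 kWh
Tier 1 (0–280 kWh): 280 × $0.26 = $72.8
Above 280 kWh: 227.6 × $0.32 = $72.832
Bill = $145.63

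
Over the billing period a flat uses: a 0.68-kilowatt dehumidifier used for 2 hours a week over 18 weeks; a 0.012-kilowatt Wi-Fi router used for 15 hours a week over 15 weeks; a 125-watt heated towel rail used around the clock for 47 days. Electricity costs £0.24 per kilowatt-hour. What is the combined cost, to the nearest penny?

dehumidifier: Runtime = 2 h/week × 18 weeks = 36 h
dehumidifier: 0.68 kW × 36 h = 24.48 kWh
Wi-Fi router: Runtime = 15 h/week × 15 weeks = 225 h
Wi-Fi router: 0.012 kW × 225 h = 2.7 kWh
heated towel rail: Runtime = 24 h × 47 = 1128 h
heated towel rail: 0.125 kW × 1128 h = 141 kWh
Total energy = 168.18 kWh
Cost = 168.18 × £0.24 = £40.36

£40.36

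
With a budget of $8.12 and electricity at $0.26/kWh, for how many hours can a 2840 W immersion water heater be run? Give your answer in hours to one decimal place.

11.0 h

Energy available = $8.12 ÷ $0.26/kWh = 31.2308 kWh
Hours = 31.2308 kWh ÷ 2.84 kW = 11.0 h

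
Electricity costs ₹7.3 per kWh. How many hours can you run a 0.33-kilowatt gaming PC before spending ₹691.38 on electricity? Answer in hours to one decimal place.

287.0 h

Energy available = ₹691.38 ÷ ₹7.3/kWh = 94.7096 kWh
Hours = 94.7096 kWh ÷ 0.33 kW = 287.0 h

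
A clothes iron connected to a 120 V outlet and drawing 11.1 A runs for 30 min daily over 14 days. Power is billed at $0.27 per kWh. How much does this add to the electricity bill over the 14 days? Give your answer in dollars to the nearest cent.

Power = 11.1 A × 120 V = 1332 W = 1.332 kW
Runtime = 30 min × 14 = 420 min = 7 h
Energy = 1.332 kW × 7 h = 9.324 kWh
Cost = 9.324 kWh × $0.27/kWh = $2.52

$2.52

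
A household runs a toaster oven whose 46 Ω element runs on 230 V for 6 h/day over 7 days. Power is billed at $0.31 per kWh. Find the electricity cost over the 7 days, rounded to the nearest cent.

Power = V²/R = 230²/46 = 1150 W = 1.15 kW
Runtime = 6 h/day × 7 days = 42 h
Energy = 1.15 kW × 42 h = 48.3 kWh
Cost = 48.3 kWh × $0.31/kWh = $14.97

$14.97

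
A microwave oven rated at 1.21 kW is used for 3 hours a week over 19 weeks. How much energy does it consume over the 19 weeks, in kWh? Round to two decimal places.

68.97 kWh

Runtime = 3 h/week × 19 weeks = 57 h
Energy = 1.21 kW × 57 h = 68.97 kWh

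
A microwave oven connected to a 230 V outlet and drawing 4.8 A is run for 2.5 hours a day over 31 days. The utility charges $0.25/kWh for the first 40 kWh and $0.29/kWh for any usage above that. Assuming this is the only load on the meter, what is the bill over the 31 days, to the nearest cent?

Power = 4.8 A × 230 V = 1104 W = 1.104 kW
Runtime = 2.5 h/day × 31 days = 77.5 h
Energy = 1.104 kW × 77.5 h = 85.56 kWh
Tier 1 (0–40 kWh): 40 × $0.25 = $10
Above 40 kWh: 45.56 × $0.29 = $13.2124
Bill = $23.21

$23.21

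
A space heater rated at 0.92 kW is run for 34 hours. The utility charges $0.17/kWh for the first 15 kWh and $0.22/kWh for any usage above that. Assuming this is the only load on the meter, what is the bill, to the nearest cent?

Energy = 0.92 kW × 34 h = 31.28 kWh
Tier 1 (0–15 kWh): 15 × $0.17 = $2.55
Above 15 kWh: 16.28 × $0.22 = $3.5816
Bill = $6.13

$6.13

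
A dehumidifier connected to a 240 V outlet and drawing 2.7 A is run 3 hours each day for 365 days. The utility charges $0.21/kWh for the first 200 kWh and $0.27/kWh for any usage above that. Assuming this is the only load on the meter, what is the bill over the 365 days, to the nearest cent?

Power = 2.7 A × 240 V = 648 W = 0.648 kW
Runtime = 3 h/day × 365 days = 1095 h
Energy = 0.648 kW × 1095 h = 709.56 kWh
Tier 1 (0–200 kWh): 200 × $0.21 = $42
Above 200 kWh: 509.56 × $0.27 = $137.5812
Bill = $179.58

$179.58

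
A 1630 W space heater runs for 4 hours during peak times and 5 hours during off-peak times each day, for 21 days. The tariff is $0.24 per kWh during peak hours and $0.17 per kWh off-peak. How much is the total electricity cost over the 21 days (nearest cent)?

Peak energy = 1.63 kW × 4 h × 21 = 136.92 kWh
Off-peak energy = 1.63 kW × 5 h × 21 = 171.15 kWh
Cost = 136.92 × $0.24 + 171.15 × $0.17 = $32.8608 + $29.0955 = $61.96

$61.96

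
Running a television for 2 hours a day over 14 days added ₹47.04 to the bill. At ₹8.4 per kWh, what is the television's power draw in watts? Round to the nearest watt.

200 W

Energy = ₹47.04 ÷ ₹8.4/kWh = 5.6 kWh
Runtime = 2 h/day × 14 days = 28 h
Power = 5.6 kWh ÷ 28 h = 0.2 kW = 200 W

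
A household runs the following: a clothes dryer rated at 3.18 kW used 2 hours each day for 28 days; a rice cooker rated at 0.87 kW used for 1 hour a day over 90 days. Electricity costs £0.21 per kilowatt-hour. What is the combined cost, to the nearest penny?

clothes dryer: Runtime = 2 h/day × 28 days = 56 h
clothes dryer: 3.18 kW × 56 h = 178.08 kWh
rice cooker: Runtime = 1 h/day × 90 days = 90 h
rice cooker: 0.87 kW × 90 h = 78.3 kWh
Total energy = 256.38 kWh
Cost = 256.38 × £0.21 = £53.84

£53.84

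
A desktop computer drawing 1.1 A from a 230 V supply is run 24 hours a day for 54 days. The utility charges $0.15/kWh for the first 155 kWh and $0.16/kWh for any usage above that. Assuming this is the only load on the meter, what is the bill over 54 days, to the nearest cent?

Power = 1.1 A × 230 V = 253 W = 0.253 kW
Runtime = 24 h × 54 = 1296 h
Energy = 0.253 kW × 1296 h = 327.888 kWh
Tier 1 (0–155 kWh): 155 × $0.15 = $23.25
Above 155 kWh: 172.888 × $0.16 = $27.66208
Bill = $50.91

$50.91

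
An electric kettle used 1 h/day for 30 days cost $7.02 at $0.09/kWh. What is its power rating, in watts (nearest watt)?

2600 W

Energy = $7.02 ÷ $0.09/kWh = 78 kWh
Runtime = 1 h/day × 30 days = 30 h
Power = 78 kWh ÷ 30 h = 2.6 kW = 2600 W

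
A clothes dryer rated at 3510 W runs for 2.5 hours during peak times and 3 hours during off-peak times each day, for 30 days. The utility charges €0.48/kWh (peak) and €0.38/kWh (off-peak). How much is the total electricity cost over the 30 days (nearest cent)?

Peak energy = 3.51 kW × 2.5 h × 30 = 263.25 kWh
Off-peak energy = 3.51 kW × 3 h × 30 = 315.9 kWh
Cost = 263.25 × €0.48 + 315.9 × €0.38 = €126.36 + €120.042 = €246.40

€246.40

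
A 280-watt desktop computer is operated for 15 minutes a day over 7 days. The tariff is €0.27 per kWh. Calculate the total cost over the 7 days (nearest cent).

€0.13

Runtime = 15 min × 7 = 105 min = 1.75 h
Energy = 0.28 kW × 1.75 h = 0.49 kWh
Cost = 0.49 kWh × €0.27/kWh = €0.13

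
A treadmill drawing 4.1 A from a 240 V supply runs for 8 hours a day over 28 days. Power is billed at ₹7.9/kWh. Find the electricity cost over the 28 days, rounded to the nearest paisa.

Power = 4.1 A × 240 V = 984 W = 0.984 kW
Runtime = 8 h/day × 28 days = 224 h
Energy = 0.984 kW × 224 h = 220.416 kWh
Cost = 220.416 kWh × ₹7.9/kWh = ₹1741.29

₹1741.29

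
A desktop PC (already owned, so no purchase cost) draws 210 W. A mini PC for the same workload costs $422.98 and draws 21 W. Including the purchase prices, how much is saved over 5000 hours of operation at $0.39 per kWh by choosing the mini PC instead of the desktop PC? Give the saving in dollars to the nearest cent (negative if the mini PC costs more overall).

desktop PC: $0.00 + (210/1000) kW × 5000 h × $0.39 = $0.00 + $409.5 = $409.5
mini PC: $422.98 + (21/1000) kW × 5000 h × $0.39 = $422.98 + $40.95 = $463.93
Saving = $409.5 − $463.93 = −$54.43

-$54.43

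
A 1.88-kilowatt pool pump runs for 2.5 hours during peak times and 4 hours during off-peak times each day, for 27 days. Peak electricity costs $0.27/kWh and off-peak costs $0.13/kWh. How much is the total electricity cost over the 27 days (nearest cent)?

Peak energy = 1.88 kW × 2.5 h × 27 = 126.9 kWh
Off-peak energy = 1.88 kW × 4 h × 27 = 203.04 kWh
Cost = 126.9 × $0.27 + 203.04 × $0.13 = $34.263 + $26.3952 = $60.66

$60.66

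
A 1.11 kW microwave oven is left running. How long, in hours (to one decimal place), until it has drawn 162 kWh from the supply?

145.9 h

Hours = 162 kWh ÷ 1.11 kW = 145.9 h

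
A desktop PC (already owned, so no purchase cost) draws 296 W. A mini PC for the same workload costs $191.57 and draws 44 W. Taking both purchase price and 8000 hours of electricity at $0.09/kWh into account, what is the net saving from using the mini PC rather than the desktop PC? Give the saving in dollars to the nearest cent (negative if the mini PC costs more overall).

desktop PC: $0.00 + (296/1000) kW × 8000 h × $0.09 = $0.00 + $213.12 = $213.12
mini PC: $191.57 + (44/1000) kW × 8000 h × $0.09 = $191.57 + $31.68 = $223.25
Saving = $213.12 − $223.25 = −$10.13

-$10.13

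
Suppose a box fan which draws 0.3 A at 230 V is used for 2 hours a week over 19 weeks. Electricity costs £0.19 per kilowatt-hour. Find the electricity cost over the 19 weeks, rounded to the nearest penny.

£0.50

Power = 0.3 A × 230 V = 69 W = 0.069 kW
Runtime = 2 h/week × 19 weeks = 38 h
Energy = 0.069 kW × 38 h = 2.622 kWh
Cost = 2.622 kWh × £0.19/kWh = £0.50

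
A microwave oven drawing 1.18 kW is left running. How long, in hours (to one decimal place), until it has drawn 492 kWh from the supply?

Hours = 492 kWh ÷ 1.18 kW = 416.9 h

416.9 h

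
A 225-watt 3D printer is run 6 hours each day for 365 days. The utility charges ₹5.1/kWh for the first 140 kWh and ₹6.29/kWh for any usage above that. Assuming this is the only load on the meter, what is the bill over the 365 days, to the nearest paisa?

Runtime = 6 h/day × 365 days = 2190 h
Energy = 0.225 kW × 2190 h = 492.75 kWh
Tier 1 (0–140 kWh): 140 × ₹5.1 = ₹714
Above 140 kWh: 352.75 × ₹6.29 = ₹2218.7975
Bill = ₹2932.80

₹2932.80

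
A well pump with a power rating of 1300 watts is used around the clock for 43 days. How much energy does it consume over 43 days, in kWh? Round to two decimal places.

1341.60 kWh

Runtime = 24 h × 43 = 1032 h
Energy = 1.3 kW × 1032 h = 1341.6 kWh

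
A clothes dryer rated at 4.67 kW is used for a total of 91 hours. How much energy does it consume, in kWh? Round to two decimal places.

Energy = 4.67 kW × 91 h = 424.97 kWh

424.97 kWh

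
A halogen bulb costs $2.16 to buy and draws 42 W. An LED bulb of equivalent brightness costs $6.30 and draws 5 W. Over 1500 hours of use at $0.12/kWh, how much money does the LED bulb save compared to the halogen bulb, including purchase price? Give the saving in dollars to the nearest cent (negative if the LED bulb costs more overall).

$2.52

halogen bulb: $2.16 + (42/1000) kW × 1500 h × $0.12 = $2.16 + $7.56 = $9.72
LED bulb: $6.30 + (5/1000) kW × 1500 h × $0.12 = $6.30 + $0.9 = $7.2
Saving = $9.72 − $7.2 = $2.52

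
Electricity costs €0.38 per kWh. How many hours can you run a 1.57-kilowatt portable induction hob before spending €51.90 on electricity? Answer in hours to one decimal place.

87.0 h

Energy available = €51.90 ÷ €0.38/kWh = 136.5789 kWh
Hours = 136.5789 kWh ÷ 1.57 kW = 87.0 h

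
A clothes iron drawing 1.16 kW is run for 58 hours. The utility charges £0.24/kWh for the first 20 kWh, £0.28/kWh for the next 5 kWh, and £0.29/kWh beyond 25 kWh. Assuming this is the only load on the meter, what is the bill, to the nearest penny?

Energy = 1.16 kW × 58 h = 67.28 kWh
Tier 1 (0–20 kWh): 20 × £0.24 = £4.8
Tier 2 (20–25 kWh): 5 × £0.28 = £1.4
Above 25 kWh: 42.28 × £0.29 = £12.2612
Bill = £18.46

£18.46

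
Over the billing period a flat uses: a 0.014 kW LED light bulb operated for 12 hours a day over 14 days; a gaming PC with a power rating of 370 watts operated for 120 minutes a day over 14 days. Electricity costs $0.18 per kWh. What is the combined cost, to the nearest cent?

LED light bulb: Runtime = 12 h/day × 14 days = 168 h
LED light bulb: 0.014 kW × 168 h = 2.352 kWh
gaming PC: Runtime = 120 min × 14 = 1680 min = 28 h
gaming PC: 0.37 kW × 28 h = 10.36 kWh
Total energy = 12.712 kWh
Cost = 12.712 × $0.18 = $2.29

$2.29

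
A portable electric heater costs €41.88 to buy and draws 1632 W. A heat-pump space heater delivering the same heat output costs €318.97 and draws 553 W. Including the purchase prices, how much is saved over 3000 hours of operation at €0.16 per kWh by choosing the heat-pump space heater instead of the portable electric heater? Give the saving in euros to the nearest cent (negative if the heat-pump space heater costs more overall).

€240.83

portable electric heater: €41.88 + (1632/1000) kW × 3000 h × €0.16 = €41.88 + €783.36 = €825.24
heat-pump space heater: €318.97 + (553/1000) kW × 3000 h × €0.16 = €318.97 + €265.44 = €584.41
Saving = €825.24 − €584.41 = €240.83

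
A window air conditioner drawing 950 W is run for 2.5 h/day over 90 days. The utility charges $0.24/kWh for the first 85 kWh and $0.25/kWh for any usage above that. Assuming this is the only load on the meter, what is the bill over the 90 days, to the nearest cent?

$52.59

Runtime = 2.5 h/day × 90 days = 225 h
Energy = 0.95 kW × 225 h = 213.75 kWh
Tier 1 (0–85 kWh): 85 × $0.24 = $20.4
Above 85 kWh: 128.75 × $0.25 = $32.1875
Bill = $52.59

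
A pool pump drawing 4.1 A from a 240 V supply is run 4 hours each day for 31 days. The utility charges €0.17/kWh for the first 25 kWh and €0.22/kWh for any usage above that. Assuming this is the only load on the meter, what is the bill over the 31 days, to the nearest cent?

€25.59

Power = 4.1 A × 240 V = 984 W = 0.984 kW
Runtime = 4 h/day × 31 days = 124 h
Energy = 0.984 kW × 124 h = 122.016 kWh
Tier 1 (0–25 kWh): 25 × €0.17 = €4.25
Above 25 kWh: 97.016 × €0.22 = €21.34352
Bill = €25.59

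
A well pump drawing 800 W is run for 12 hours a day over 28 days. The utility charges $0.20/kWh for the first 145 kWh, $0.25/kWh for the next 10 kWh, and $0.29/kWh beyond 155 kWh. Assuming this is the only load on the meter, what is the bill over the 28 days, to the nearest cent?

$64.50

Runtime = 12 h/day × 28 days = 336 h
Energy = 0.8 kW × 336 h = 268.8 kWh
Tier 1 (0–145 kWh): 145 × $0.20 = $29
Tier 2 (145–155 kWh): 10 × $0.25 = $2.5
Above 155 kWh: 113.8 × $0.29 = $33.002
Bill = $64.50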